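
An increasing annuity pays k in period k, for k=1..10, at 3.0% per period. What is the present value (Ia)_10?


(Ia)_n = sum_{k=1}^{n} k * v^k, v = 1/(1+i)
v = 0.970874
Sum computed term by term:
(Ia)_10 = 44.839


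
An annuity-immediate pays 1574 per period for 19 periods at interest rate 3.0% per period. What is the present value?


PV = PMT * (1 - (1+i)^(-n)) / i
= 1574 * (1 - (1+0.03)^(-19)) / 0.03
= 1574 * (1 - 0.570286) / 0.03
= 1574 * 14.323799
= 22545.6598


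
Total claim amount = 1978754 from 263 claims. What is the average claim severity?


severity = total / number
= 1978754 / 263
= 7523.7795


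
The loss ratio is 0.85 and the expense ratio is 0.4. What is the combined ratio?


Combined ratio = loss ratio + expense ratio
= 0.85 + 0.4
= 1.25


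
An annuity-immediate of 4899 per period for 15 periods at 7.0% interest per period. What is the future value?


FV = PMT * ((1+i)^n - 1) / i
= 4899 * ((1.07)^15 - 1) / 0.07
= 4899 * (2.759032 - 1) / 0.07
= 123107.0788


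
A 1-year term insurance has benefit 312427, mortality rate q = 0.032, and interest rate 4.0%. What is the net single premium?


NSP = benefit * q * v
v = 1/(1+i) = 0.961538
NSP = 312427 * 0.032 * 0.961538
= 9613.1385


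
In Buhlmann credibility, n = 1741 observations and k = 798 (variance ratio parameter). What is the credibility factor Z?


Z = n / (n + k)
= 1741 / (1741 + 798)
= 1741 / 2539
= 0.6857


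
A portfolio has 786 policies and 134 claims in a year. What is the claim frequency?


frequency = claims / policies
= 134 / 786
= 0.1705


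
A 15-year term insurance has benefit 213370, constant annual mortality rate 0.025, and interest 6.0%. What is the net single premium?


NSP = benefit * sum_{k=0}^{n-1} k_p_x * q * v^(k+1)
With constant q=0.025, v=0.943396
Sum = 0.210171
NSP = 213370 * 0.210171
= 44844.2281


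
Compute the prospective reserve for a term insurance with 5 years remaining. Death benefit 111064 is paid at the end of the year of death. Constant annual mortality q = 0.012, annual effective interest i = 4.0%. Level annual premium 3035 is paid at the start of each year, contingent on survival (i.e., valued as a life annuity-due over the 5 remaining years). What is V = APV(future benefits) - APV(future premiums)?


v = 1/(1+i) = 0.961538
APV(future benefits) per unit = sum_{k=0}^{4} k_p_x * q * v^(k+1) = 0.052204
APV(future benefits) = 111064 * 0.052204 = 5798.0294
Life annuity-due factor ä_{x:5} = sum_{k=0}^{4} k_p_x * v^k = 4.524381
APV(future premiums) = 3035 * 4.524381 = 13731.4971
V = 5798.0294 - 13731.4971
= -7933.4677


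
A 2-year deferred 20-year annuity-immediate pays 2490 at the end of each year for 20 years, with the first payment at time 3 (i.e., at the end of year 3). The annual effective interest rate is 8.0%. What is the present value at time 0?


PV at time 2 of the 20-year annuity-immediate:
a_n = 2490 * (1-(1+0.08)^(-20))/0.08 = 24447.187
Discount back 2 years to time 0:
PV = 24447.187 * (1+0.08)^(-2)
= 24447.187 * 0.857339
= 20959.5225


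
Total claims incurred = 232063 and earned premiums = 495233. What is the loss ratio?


Loss ratio = claims / premiums
= 232063 / 495233
= 0.4686


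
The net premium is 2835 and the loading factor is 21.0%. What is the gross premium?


Gross = net * (1 + loading)
= 2835 * (1 + 0.21)
= 2835 * 1.21
= 3430.35


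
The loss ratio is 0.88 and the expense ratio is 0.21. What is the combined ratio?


Combined ratio = loss ratio + expense ratio
= 0.88 + 0.21
= 1.09


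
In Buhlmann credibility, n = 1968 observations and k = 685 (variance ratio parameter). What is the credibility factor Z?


Z = n / (n + k)
= 1968 / (1968 + 685)
= 1968 / 2653
= 0.7418


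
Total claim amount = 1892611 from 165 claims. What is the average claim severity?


severity = total / number
= 1892611 / 165
= 11470.3697


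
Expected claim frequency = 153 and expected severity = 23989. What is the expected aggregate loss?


E[S] = E[N] * E[X]
= 153 * 23989
= 3.6703e+06


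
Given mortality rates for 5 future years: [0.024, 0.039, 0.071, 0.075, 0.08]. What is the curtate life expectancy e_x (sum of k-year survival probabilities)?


e_x = sum_{k=1}^{n} k_p_x
k_p_x values:
  1_p_x = 0.976
  2_p_x = 0.937936
  3_p_x = 0.871343
  4_p_x = 0.805992
  5_p_x = 0.741513
e_x = 4.3328


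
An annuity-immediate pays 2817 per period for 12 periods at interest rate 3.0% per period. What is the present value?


PV = PMT * (1 - (1+i)^(-n)) / i
= 2817 * (1 - (1+0.03)^(-12)) / 0.03
= 2817 * (1 - 0.70138) / 0.03
= 2817 * 9.954004
= 28040.4292


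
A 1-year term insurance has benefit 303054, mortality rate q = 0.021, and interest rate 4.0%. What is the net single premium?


NSP = benefit * q * v
v = 1/(1+i) = 0.961538
NSP = 303054 * 0.021 * 0.961538
= 6119.3596


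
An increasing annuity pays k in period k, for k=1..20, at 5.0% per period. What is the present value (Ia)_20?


(Ia)_n = sum_{k=1}^{n} k * v^k, v = 1/(1+i)
v = 0.952381
Sum computed term by term:
(Ia)_20 = 110.9506


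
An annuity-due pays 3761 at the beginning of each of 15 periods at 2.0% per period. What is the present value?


PV_due = PMT * (1-(1+i)^(-n))/i * (1+i)
PV_immediate = 48326.08
PV_due = 48326.08 * 1.02
= 49292.6016


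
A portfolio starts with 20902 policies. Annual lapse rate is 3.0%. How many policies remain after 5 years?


remaining = initial * (1 - lapse)^years
= 20902 * (1 - 0.03)^5
= 20902 * 0.858734
= 17949.2586


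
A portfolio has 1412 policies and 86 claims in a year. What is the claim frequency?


frequency = claims / policies
= 86 / 1412
= 0.0609


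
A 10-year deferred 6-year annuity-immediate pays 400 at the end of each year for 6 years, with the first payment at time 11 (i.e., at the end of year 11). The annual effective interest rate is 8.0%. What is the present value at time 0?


PV at time 10 of the 6-year annuity-immediate:
a_n = 400 * (1-(1+0.08)^(-6))/0.08 = 1849.1519
Discount back 10 years to time 0:
PV = 1849.1519 * (1+0.08)^(-10)
= 1849.1519 * 0.463193
= 856.5151


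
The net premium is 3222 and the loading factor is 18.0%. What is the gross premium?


Gross = net * (1 + loading)
= 3222 * (1 + 0.18)
= 3222 * 1.18
= 3801.96


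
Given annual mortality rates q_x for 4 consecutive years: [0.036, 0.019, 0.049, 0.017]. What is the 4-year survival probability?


p_k = 1 - q_k for each year
Survival = product of (1 - q_k)
= 0.964 * 0.981 * 0.951 * 0.983
= 0.8841


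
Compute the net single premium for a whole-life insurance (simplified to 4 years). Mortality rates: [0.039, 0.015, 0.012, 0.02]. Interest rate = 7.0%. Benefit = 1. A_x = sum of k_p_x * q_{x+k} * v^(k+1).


v = 0.934579
Year 0: k_p_x=1.0, q=0.039, term=0.036449
Year 1: k_p_x=0.961, q=0.015, term=0.012591
Year 2: k_p_x=0.946585, q=0.012, term=0.009272
Year 3: k_p_x=0.935226, q=0.02, term=0.01427
A_x = 0.0726


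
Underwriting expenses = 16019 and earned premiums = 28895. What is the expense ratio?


Expense ratio = expenses / premiums
= 16019 / 28895
= 0.5544


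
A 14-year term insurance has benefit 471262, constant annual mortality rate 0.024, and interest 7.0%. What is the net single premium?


NSP = benefit * sum_{k=0}^{n-1} k_p_x * q * v^(k+1)
With constant q=0.024, v=0.934579
Sum = 0.184849
NSP = 471262 * 0.184849
= 87112.0985


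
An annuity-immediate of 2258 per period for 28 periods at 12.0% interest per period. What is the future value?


FV = PMT * ((1+i)^n - 1) / i
= 2258 * ((1.12)^28 - 1) / 0.12
= 2258 * (23.883866 - 1) / 0.12
= 430598.0877


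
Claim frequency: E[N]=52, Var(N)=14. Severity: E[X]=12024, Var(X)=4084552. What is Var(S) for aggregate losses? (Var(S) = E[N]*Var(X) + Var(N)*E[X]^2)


Var(S) = E[N]*Var(X) + Var(N)*E[X]^2
= 52*4084552 + 14*12024^2
= 212396704 + 2024072064
= 2.2365e+09


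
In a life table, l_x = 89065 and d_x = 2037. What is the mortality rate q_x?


q_x = d_x / l_x
= 2037 / 89065
= 0.0229


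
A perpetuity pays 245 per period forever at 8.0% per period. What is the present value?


PV = PMT / i
= 245 / 0.08
= 3062.5


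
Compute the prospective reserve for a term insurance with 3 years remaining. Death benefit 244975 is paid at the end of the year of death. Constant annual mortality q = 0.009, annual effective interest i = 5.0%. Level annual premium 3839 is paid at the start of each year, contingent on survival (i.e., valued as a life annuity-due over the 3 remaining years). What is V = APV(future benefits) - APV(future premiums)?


v = 1/(1+i) = 0.952381
APV(future benefits) per unit = sum_{k=0}^{2} k_p_x * q * v^(k+1) = 0.024296
APV(future benefits) = 244975 * 0.024296 = 5952.0231
Life annuity-due factor ä_{x:3} = sum_{k=0}^{2} k_p_x * v^k = 2.834586
APV(future premiums) = 3839 * 2.834586 = 10881.9754
V = 5952.0231 - 10881.9754
= -4929.9524


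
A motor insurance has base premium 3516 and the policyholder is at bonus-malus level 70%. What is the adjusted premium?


adjusted = base * BM_level / 100
= 3516 * 70 / 100
= 3516 * 0.7
= 2461.2


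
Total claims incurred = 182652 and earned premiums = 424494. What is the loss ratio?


Loss ratio = claims / premiums
= 182652 / 424494
= 0.4303


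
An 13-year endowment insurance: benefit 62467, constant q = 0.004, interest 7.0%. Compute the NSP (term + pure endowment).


Term component = 2046.5653
Pure endowment = 13_p_x * v^13 * benefit = 0.94923 * 0.414964 * 62467 = 24605.5422
NSP = 26652.1075


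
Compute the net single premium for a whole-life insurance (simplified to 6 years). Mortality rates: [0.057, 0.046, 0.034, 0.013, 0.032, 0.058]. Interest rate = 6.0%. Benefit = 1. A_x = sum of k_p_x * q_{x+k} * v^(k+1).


v = 0.943396
Year 0: k_p_x=1.0, q=0.057, term=0.053774
Year 1: k_p_x=0.943, q=0.046, term=0.038606
Year 2: k_p_x=0.899622, q=0.034, term=0.025682
Year 3: k_p_x=0.869035, q=0.013, term=0.008949
Year 4: k_p_x=0.857737, q=0.032, term=0.02051
Year 5: k_p_x=0.83029, q=0.058, term=0.033949
A_x = 0.1815


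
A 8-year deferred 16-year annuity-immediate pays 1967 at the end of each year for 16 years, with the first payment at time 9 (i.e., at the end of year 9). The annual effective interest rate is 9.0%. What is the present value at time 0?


PV at time 8 of the 16-year annuity-immediate:
a_n = 1967 * (1-(1+0.09)^(-16))/0.09 = 16350.802
Discount back 8 years to time 0:
PV = 16350.802 * (1+0.09)^(-8)
= 16350.802 * 0.501866
= 8205.9162


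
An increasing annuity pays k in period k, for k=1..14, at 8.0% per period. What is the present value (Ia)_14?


(Ia)_n = sum_{k=1}^{n} k * v^k, v = 1/(1+i)
v = 0.925926
Sum computed term by term:
(Ia)_14 = 51.7165


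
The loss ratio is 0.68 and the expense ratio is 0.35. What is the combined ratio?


Combined ratio = loss ratio + expense ratio
= 0.68 + 0.35
= 1.03


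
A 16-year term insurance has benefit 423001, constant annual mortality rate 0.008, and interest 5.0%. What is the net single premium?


NSP = benefit * sum_{k=0}^{n-1} k_p_x * q * v^(k+1)
With constant q=0.008, v=0.952381
Sum = 0.082364
NSP = 423001 * 0.082364
= 34839.9059


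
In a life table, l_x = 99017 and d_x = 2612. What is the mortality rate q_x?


q_x = d_x / l_x
= 2612 / 99017
= 0.0264


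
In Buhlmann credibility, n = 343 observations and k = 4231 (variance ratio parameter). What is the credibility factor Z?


Z = n / (n + k)
= 343 / (343 + 4231)
= 343 / 4574
= 0.075


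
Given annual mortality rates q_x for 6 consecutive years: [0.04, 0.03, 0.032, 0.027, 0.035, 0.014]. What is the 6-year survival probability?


p_k = 1 - q_k for each year
Survival = product of (1 - q_k)
= 0.96 * 0.97 * 0.968 * 0.973 * 0.965 * 0.986
= 0.8345


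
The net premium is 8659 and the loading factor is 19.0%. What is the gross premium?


Gross = net * (1 + loading)
= 8659 * (1 + 0.19)
= 8659 * 1.19
= 10304.21


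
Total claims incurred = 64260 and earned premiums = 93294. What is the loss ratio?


Loss ratio = claims / premiums
= 64260 / 93294
= 0.6888


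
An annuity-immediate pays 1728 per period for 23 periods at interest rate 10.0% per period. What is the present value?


PV = PMT * (1 - (1+i)^(-n)) / i
= 1728 * (1 - (1+0.1)^(-23)) / 0.1
= 1728 * (1 - 0.111678) / 0.1
= 1728 * 8.883218
= 15350.2014


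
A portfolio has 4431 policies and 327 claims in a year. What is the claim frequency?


frequency = claims / policies
= 327 / 4431
= 0.0738


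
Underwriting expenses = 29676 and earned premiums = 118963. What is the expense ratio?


Expense ratio = expenses / premiums
= 29676 / 118963
= 0.2495


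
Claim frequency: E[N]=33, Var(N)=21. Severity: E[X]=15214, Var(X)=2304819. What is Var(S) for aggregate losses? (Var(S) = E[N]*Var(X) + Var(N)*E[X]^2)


Var(S) = E[N]*Var(X) + Var(N)*E[X]^2
= 33*2304819 + 21*15214^2
= 76059027 + 4860781716
= 4.9368e+09


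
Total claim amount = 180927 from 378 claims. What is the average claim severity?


severity = total / number
= 180927 / 378
= 478.6429


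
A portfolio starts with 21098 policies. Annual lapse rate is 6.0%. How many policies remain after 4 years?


remaining = initial * (1 - lapse)^years
= 21098 * (1 - 0.06)^4
= 21098 * 0.780749
= 16472.2416


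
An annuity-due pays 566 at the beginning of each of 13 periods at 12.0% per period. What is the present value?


PV_due = PMT * (1-(1+i)^(-n))/i * (1+i)
PV_immediate = 3635.7284
PV_due = 3635.7284 * 1.12
= 4072.0158


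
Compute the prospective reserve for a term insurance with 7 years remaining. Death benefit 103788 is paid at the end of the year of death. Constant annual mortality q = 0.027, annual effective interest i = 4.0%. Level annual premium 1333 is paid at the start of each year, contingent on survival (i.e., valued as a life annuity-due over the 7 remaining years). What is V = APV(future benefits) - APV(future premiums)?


v = 1/(1+i) = 0.961538
APV(future benefits) per unit = sum_{k=0}^{6} k_p_x * q * v^(k+1) = 0.150145
APV(future benefits) = 103788 * 0.150145 = 15583.2759
Life annuity-due factor ä_{x:7} = sum_{k=0}^{6} k_p_x * v^k = 5.783373
APV(future premiums) = 1333 * 5.783373 = 7709.236
V = 15583.2759 - 7709.236
= 7874.0399


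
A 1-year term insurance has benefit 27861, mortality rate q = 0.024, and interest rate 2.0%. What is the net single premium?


NSP = benefit * q * v
v = 1/(1+i) = 0.980392
NSP = 27861 * 0.024 * 0.980392
= 655.5529


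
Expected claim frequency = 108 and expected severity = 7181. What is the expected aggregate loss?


E[S] = E[N] * E[X]
= 108 * 7181
= 775548


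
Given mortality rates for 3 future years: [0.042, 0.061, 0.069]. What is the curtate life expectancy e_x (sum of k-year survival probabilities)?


e_x = sum_{k=1}^{n} k_p_x
k_p_x values:
  1_p_x = 0.958
  2_p_x = 0.899562
  3_p_x = 0.837492
e_x = 2.6951


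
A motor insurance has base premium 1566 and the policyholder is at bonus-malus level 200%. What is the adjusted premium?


adjusted = base * BM_level / 100
= 1566 * 200 / 100
= 1566 * 2.0
= 3132.0


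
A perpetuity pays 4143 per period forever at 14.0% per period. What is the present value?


PV = PMT / i
= 4143 / 0.14
= 29592.8571


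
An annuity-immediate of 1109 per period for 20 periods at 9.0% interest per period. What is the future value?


FV = PMT * ((1+i)^n - 1) / i
= 1109 * ((1.09)^20 - 1) / 0.09
= 1109 * (5.604411 - 1) / 0.09
= 56736.5727


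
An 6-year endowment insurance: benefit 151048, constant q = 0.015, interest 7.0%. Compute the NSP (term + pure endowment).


Term component = 10433.6178
Pure endowment = 6_p_x * v^6 * benefit = 0.913308 * 0.666342 * 151048 = 91924.1655
NSP = 102357.7834


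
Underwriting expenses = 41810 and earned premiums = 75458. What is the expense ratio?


Expense ratio = expenses / premiums
= 41810 / 75458
= 0.5541


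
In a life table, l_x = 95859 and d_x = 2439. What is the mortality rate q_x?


q_x = d_x / l_x
= 2439 / 95859
= 0.0254


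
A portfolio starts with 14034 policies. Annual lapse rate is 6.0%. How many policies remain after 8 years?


remaining = initial * (1 - lapse)^years
= 14034 * (1 - 0.06)^8
= 14034 * 0.609569
= 8554.6905


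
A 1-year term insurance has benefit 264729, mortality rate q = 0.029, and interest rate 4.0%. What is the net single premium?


NSP = benefit * q * v
v = 1/(1+i) = 0.961538
NSP = 264729 * 0.029 * 0.961538
= 7381.8663


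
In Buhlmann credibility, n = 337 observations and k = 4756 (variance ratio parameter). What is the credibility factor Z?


Z = n / (n + k)
= 337 / (337 + 4756)
= 337 / 5093
= 0.0662


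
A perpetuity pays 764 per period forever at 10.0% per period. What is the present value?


PV = PMT / i
= 764 / 0.1
= 7640.0


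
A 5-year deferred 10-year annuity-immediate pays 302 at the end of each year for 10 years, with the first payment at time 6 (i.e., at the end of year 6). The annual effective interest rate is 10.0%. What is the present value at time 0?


PV at time 5 of the 10-year annuity-immediate:
a_n = 302 * (1-(1+0.1)^(-10))/0.1 = 1855.6593
Discount back 5 years to time 0:
PV = 1855.6593 * (1+0.1)^(-5)
= 1855.6593 * 0.620921
= 1152.2184


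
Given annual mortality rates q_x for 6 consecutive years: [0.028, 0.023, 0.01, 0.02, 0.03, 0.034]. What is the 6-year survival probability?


p_k = 1 - q_k for each year
Survival = product of (1 - q_k)
= 0.972 * 0.977 * 0.99 * 0.98 * 0.97 * 0.966
= 0.8633


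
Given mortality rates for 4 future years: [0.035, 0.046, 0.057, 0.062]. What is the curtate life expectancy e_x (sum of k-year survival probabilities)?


e_x = sum_{k=1}^{n} k_p_x
k_p_x values:
  1_p_x = 0.965
  2_p_x = 0.92061
  3_p_x = 0.868135
  4_p_x = 0.814311
e_x = 3.5681


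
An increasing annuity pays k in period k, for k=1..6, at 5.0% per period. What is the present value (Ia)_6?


(Ia)_n = sum_{k=1}^{n} k * v^k, v = 1/(1+i)
v = 0.952381
Sum computed term by term:
(Ia)_6 = 17.0437


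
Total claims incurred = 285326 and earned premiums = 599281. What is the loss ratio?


Loss ratio = claims / premiums
= 285326 / 599281
= 0.4761


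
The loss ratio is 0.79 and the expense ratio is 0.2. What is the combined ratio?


Combined ratio = loss ratio + expense ratio
= 0.79 + 0.2
= 0.99


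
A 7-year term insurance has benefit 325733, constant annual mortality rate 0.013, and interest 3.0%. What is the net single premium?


NSP = benefit * sum_{k=0}^{n-1} k_p_x * q * v^(k+1)
With constant q=0.013, v=0.970874
Sum = 0.078023
NSP = 325733 * 0.078023
= 25414.6455


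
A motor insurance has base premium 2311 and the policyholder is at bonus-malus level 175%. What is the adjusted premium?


adjusted = base * BM_level / 100
= 2311 * 175 / 100
= 2311 * 1.75
= 4044.25


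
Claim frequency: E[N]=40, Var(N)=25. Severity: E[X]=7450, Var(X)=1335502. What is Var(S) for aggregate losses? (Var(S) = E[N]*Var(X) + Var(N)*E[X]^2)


Var(S) = E[N]*Var(X) + Var(N)*E[X]^2
= 40*1335502 + 25*7450^2
= 53420080 + 1387562500
= 1.4410e+09


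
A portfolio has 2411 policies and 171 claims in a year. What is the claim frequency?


frequency = claims / policies
= 171 / 2411
= 0.0709


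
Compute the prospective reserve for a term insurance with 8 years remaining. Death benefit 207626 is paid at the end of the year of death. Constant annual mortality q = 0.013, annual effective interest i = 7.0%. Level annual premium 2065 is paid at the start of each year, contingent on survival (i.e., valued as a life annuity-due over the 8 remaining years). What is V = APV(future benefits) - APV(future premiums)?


v = 1/(1+i) = 0.934579
APV(future benefits) per unit = sum_{k=0}^{7} k_p_x * q * v^(k+1) = 0.074529
APV(future benefits) = 207626 * 0.074529 = 15474.0681
Life annuity-due factor ä_{x:8} = sum_{k=0}^{7} k_p_x * v^k = 6.134274
APV(future premiums) = 2065 * 6.134274 = 12667.2764
V = 15474.0681 - 12667.2764
= 2806.7917


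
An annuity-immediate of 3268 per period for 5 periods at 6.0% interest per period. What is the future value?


FV = PMT * ((1+i)^n - 1) / i
= 3268 * ((1.06)^5 - 1) / 0.06
= 3268 * (1.338226 - 1) / 0.06
= 18422.0198


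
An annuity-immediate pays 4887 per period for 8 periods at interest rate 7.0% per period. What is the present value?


PV = PMT * (1 - (1+i)^(-n)) / i
= 4887 * (1 - (1+0.07)^(-8)) / 0.07
= 4887 * (1 - 0.582009) / 0.07
= 4887 * 5.971299
= 29181.7358


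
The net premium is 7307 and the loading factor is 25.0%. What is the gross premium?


Gross = net * (1 + loading)
= 7307 * (1 + 0.25)
= 7307 * 1.25
= 9133.75


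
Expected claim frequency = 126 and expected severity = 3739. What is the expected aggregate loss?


E[S] = E[N] * E[X]
= 126 * 3739
= 471114


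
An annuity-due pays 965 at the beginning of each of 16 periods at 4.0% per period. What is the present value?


PV_due = PMT * (1-(1+i)^(-n))/i * (1+i)
PV_immediate = 11244.4653
PV_due = 11244.4653 * 1.04
= 11694.2439


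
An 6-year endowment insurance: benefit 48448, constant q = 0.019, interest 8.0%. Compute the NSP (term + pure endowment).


Term component = 4075.7535
Pure endowment = 6_p_x * v^6 * benefit = 0.89128 * 0.63017 * 48448 = 27211.1794
NSP = 31286.9328


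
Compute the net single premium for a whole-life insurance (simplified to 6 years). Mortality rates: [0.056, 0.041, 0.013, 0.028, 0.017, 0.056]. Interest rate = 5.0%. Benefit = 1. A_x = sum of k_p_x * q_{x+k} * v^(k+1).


v = 0.952381
Year 0: k_p_x=1.0, q=0.056, term=0.053333
Year 1: k_p_x=0.944, q=0.041, term=0.035106
Year 2: k_p_x=0.905296, q=0.013, term=0.010166
Year 3: k_p_x=0.893527, q=0.028, term=0.020583
Year 4: k_p_x=0.868508, q=0.017, term=0.011568
Year 5: k_p_x=0.853744, q=0.056, term=0.035676
A_x = 0.1664


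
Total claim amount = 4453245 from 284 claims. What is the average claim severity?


severity = total / number
= 4453245 / 284
= 15680.4401


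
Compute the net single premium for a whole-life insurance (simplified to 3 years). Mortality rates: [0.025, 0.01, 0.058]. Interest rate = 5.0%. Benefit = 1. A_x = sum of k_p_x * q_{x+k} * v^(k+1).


v = 0.952381
Year 0: k_p_x=1.0, q=0.025, term=0.02381
Year 1: k_p_x=0.975, q=0.01, term=0.008844
Year 2: k_p_x=0.96525, q=0.058, term=0.048362
A_x = 0.081


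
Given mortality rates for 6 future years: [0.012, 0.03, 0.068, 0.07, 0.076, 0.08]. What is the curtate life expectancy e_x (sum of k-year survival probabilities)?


e_x = sum_{k=1}^{n} k_p_x
k_p_x values:
  1_p_x = 0.988
  2_p_x = 0.95836
  3_p_x = 0.893192
  4_p_x = 0.830668
  5_p_x = 0.767537
  6_p_x = 0.706134
e_x = 5.1439


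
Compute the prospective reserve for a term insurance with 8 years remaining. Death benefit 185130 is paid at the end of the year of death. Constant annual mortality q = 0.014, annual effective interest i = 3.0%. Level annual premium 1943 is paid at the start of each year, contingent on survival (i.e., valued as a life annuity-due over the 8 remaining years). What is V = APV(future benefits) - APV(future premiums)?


v = 1/(1+i) = 0.970874
APV(future benefits) per unit = sum_{k=0}^{7} k_p_x * q * v^(k+1) = 0.093797
APV(future benefits) = 185130 * 0.093797 = 17364.6949
Life annuity-due factor ä_{x:8} = sum_{k=0}^{7} k_p_x * v^k = 6.900802
APV(future premiums) = 1943 * 6.900802 = 13408.2576
V = 17364.6949 - 13408.2576
= 3956.4373


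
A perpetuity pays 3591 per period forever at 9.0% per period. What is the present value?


PV = PMT / i
= 3591 / 0.09
= 39900.0


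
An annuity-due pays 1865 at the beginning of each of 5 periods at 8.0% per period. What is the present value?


PV_due = PMT * (1-(1+i)^(-n))/i * (1+i)
PV_immediate = 7446.4042
PV_due = 7446.4042 * 1.08
= 8042.1166


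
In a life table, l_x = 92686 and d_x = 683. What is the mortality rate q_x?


q_x = d_x / l_x
= 683 / 92686
= 0.0074


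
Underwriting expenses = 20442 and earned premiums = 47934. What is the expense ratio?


Expense ratio = expenses / premiums
= 20442 / 47934
= 0.4265


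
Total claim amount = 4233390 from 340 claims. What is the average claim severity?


severity = total / number
= 4233390 / 340
= 12451.1471


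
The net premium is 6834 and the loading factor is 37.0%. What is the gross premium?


Gross = net * (1 + loading)
= 6834 * (1 + 0.37)
= 6834 * 1.37
= 9362.58


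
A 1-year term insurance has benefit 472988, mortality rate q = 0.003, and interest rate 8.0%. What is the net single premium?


NSP = benefit * q * v
v = 1/(1+i) = 0.925926
NSP = 472988 * 0.003 * 0.925926
= 1313.8556


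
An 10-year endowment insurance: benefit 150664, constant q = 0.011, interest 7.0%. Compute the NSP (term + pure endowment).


Term component = 11148.5575
Pure endowment = 10_p_x * v^10 * benefit = 0.895288 * 0.508349 * 150664 = 68570.0763
NSP = 79718.6338


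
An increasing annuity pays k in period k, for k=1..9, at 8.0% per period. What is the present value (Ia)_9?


(Ia)_n = sum_{k=1}^{n} k * v^k, v = 1/(1+i)
v = 0.925926
Sum computed term by term:
(Ia)_9 = 28.055


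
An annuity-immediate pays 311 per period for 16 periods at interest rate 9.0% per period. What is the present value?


PV = PMT * (1 - (1+i)^(-n)) / i
= 311 * (1 - (1+0.09)^(-16)) / 0.09
= 311 * (1 - 0.25187) / 0.09
= 311 * 8.312558
= 2585.2056


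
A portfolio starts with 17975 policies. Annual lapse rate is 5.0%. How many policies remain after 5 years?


remaining = initial * (1 - lapse)^years
= 17975 * (1 - 0.05)^5
= 17975 * 0.773781
= 13908.7124


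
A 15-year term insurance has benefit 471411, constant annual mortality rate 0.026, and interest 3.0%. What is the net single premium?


NSP = benefit * sum_{k=0}^{n-1} k_p_x * q * v^(k+1)
With constant q=0.026, v=0.970874
Sum = 0.263556
NSP = 471411 * 0.263556
= 124243.2766


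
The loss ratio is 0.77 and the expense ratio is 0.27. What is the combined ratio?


Combined ratio = loss ratio + expense ratio
= 0.77 + 0.27
= 1.04


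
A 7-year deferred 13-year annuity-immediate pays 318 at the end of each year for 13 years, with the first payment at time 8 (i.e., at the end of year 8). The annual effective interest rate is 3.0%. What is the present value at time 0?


PV at time 7 of the 13-year annuity-immediate:
a_n = 318 * (1-(1+0.03)^(-13))/0.03 = 3381.9158
Discount back 7 years to time 0:
PV = 3381.9158 * (1+0.03)^(-7)
= 3381.9158 * 0.813092
= 2749.807


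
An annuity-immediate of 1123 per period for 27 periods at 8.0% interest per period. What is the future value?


FV = PMT * ((1+i)^n - 1) / i
= 1123 * ((1.08)^27 - 1) / 0.08
= 1123 * (7.988061 - 1) / 0.08
= 98094.9129


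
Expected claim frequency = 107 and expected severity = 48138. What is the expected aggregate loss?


E[S] = E[N] * E[X]
= 107 * 48138
= 5.1508e+06


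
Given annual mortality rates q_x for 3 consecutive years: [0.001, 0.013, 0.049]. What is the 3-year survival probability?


p_k = 1 - q_k for each year
Survival = product of (1 - q_k)
= 0.999 * 0.987 * 0.951
= 0.9377


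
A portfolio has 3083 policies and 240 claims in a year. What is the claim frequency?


frequency = claims / policies
= 240 / 3083
= 0.0778


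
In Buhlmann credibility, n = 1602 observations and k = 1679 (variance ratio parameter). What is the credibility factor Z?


Z = n / (n + k)
= 1602 / (1602 + 1679)
= 1602 / 3281
= 0.4883


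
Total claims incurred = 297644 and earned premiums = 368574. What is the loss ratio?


Loss ratio = claims / premiums
= 297644 / 368574
= 0.8076


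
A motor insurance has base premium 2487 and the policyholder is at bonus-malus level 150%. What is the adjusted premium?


adjusted = base * BM_level / 100
= 2487 * 150 / 100
= 2487 * 1.5
= 3730.5


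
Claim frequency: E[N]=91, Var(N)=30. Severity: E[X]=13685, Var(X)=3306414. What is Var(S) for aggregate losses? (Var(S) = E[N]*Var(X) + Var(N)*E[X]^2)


Var(S) = E[N]*Var(X) + Var(N)*E[X]^2
= 91*3306414 + 30*13685^2
= 300883674 + 5618376750
= 5.9193e+09


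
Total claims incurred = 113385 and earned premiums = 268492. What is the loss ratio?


Loss ratio = claims / premiums
= 113385 / 268492
= 0.4223


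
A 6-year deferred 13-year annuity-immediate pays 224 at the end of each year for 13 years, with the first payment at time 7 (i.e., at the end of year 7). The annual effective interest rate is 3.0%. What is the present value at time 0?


PV at time 6 of the 13-year annuity-immediate:
a_n = 224 * (1-(1+0.03)^(-13))/0.03 = 2382.23
Discount back 6 years to time 0:
PV = 2382.23 * (1+0.03)^(-6)
= 2382.23 * 0.837484
= 1995.0801


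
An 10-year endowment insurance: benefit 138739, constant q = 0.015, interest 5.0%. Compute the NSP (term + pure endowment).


Term component = 15118.2849
Pure endowment = 10_p_x * v^10 * benefit = 0.85973 * 0.613913 * 138739 = 73226.4321
NSP = 88344.717


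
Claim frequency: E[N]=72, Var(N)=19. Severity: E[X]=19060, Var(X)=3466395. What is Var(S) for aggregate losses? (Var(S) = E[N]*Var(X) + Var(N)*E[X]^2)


Var(S) = E[N]*Var(X) + Var(N)*E[X]^2
= 72*3466395 + 19*19060^2
= 249580440 + 6902388400
= 7.1520e+09


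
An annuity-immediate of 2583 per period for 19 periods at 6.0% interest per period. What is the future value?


FV = PMT * ((1+i)^n - 1) / i
= 2583 * ((1.06)^19 - 1) / 0.06
= 2583 * (3.0256 - 1) / 0.06
= 87202.0586


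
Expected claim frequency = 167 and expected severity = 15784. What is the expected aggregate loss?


E[S] = E[N] * E[X]
= 167 * 15784
= 2.6359e+06


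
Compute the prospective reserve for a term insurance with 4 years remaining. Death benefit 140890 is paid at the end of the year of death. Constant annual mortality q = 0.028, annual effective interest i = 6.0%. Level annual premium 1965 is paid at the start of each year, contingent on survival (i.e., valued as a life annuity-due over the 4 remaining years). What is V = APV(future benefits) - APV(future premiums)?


v = 1/(1+i) = 0.943396
APV(future benefits) per unit = sum_{k=0}^{3} k_p_x * q * v^(k+1) = 0.093216
APV(future benefits) = 140890 * 0.093216 = 13133.1714
Life annuity-due factor ä_{x:4} = sum_{k=0}^{3} k_p_x * v^k = 3.528883
APV(future premiums) = 1965 * 3.528883 = 6934.2554
V = 13133.1714 - 6934.2554
= 6198.916


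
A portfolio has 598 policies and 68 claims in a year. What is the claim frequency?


frequency = claims / policies
= 68 / 598
= 0.1137


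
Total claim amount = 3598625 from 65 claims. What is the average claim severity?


severity = total / number
= 3598625 / 65
= 55363.4615


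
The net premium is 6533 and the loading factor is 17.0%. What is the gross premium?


Gross = net * (1 + loading)
= 6533 * (1 + 0.17)
= 6533 * 1.17
= 7643.61


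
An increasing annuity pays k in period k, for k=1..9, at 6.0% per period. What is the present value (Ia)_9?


(Ia)_n = sum_{k=1}^{n} k * v^k, v = 1/(1+i)
v = 0.943396
Sum computed term by term:
(Ia)_9 = 31.3785


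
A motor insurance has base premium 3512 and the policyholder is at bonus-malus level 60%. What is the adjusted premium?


adjusted = base * BM_level / 100
= 3512 * 60 / 100
= 3512 * 0.6
= 2107.2


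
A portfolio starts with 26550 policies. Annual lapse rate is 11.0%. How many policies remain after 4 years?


remaining = initial * (1 - lapse)^years
= 26550 * (1 - 0.11)^4
= 26550 * 0.627422
= 16658.065


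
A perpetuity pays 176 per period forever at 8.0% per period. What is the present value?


PV = PMT / i
= 176 / 0.08
= 2200.0


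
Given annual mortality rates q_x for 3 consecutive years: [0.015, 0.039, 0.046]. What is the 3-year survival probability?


p_k = 1 - q_k for each year
Survival = product of (1 - q_k)
= 0.985 * 0.961 * 0.954
= 0.903


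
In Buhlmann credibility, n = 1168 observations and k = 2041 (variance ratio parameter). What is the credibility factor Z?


Z = n / (n + k)
= 1168 / (1168 + 2041)
= 1168 / 3209
= 0.364


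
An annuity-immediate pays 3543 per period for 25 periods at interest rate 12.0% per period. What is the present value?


PV = PMT * (1 - (1+i)^(-n)) / i
= 3543 * (1 - (1+0.12)^(-25)) / 0.12
= 3543 * (1 - 0.058823) / 0.12
= 3543 * 7.843139
= 27788.2419


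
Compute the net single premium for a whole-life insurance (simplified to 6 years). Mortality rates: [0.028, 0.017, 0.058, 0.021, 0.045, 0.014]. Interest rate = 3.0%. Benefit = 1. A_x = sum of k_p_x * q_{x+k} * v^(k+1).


v = 0.970874
Year 0: k_p_x=1.0, q=0.028, term=0.027184
Year 1: k_p_x=0.972, q=0.017, term=0.015575
Year 2: k_p_x=0.955476, q=0.058, term=0.050715
Year 3: k_p_x=0.900058, q=0.021, term=0.016793
Year 4: k_p_x=0.881157, q=0.045, term=0.034204
Year 5: k_p_x=0.841505, q=0.014, term=0.009866
A_x = 0.1543


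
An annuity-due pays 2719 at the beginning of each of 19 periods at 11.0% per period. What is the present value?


PV_due = PMT * (1-(1+i)^(-n))/i * (1+i)
PV_immediate = 21315.041
PV_due = 21315.041 * 1.11
= 23659.6955


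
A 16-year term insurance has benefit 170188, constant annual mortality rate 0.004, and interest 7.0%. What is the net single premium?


NSP = benefit * sum_{k=0}^{n-1} k_p_x * q * v^(k+1)
With constant q=0.004, v=0.934579
Sum = 0.036881
NSP = 170188 * 0.036881
= 6276.7729


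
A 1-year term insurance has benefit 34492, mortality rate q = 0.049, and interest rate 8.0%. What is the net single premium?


NSP = benefit * q * v
v = 1/(1+i) = 0.925926
NSP = 34492 * 0.049 * 0.925926
= 1564.9148


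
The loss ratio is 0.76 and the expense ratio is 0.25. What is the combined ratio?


Combined ratio = loss ratio + expense ratio
= 0.76 + 0.25
= 1.01


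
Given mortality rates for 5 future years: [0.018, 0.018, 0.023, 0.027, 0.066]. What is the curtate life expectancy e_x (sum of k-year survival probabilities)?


e_x = sum_{k=1}^{n} k_p_x
k_p_x values:
  1_p_x = 0.982
  2_p_x = 0.964324
  3_p_x = 0.942145
  4_p_x = 0.916707
  5_p_x = 0.856204
e_x = 4.6614


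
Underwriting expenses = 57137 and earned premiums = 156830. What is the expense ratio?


Expense ratio = expenses / premiums
= 57137 / 156830
= 0.3643


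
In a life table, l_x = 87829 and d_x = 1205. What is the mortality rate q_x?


q_x = d_x / l_x
= 1205 / 87829
= 0.0137


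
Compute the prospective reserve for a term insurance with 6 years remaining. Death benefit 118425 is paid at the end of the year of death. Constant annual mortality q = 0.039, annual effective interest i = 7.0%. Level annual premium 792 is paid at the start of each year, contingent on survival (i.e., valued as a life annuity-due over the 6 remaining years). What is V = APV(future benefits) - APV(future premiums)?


v = 1/(1+i) = 0.934579
APV(future benefits) per unit = sum_{k=0}^{5} k_p_x * q * v^(k+1) = 0.170007
APV(future benefits) = 118425 * 0.170007 = 20133.0476
Life annuity-due factor ä_{x:6} = sum_{k=0}^{5} k_p_x * v^k = 4.664287
APV(future premiums) = 792 * 4.664287 = 3694.1156
V = 20133.0476 - 3694.1156
= 16438.932


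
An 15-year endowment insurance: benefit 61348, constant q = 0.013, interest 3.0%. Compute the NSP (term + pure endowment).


Term component = 8764.0209
Pure endowment = 15_p_x * v^15 * benefit = 0.821783 * 0.641862 * 61348 = 32359.3156
NSP = 41123.3365


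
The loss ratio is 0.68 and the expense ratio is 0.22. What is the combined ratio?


Combined ratio = loss ratio + expense ratio
= 0.68 + 0.22
= 0.9


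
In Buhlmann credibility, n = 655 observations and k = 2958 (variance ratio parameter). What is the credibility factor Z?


Z = n / (n + k)
= 655 / (655 + 2958)
= 655 / 3613
= 0.1813


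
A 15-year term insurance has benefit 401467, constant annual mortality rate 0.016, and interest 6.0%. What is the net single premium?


NSP = benefit * sum_{k=0}^{n-1} k_p_x * q * v^(k+1)
With constant q=0.016, v=0.943396
Sum = 0.141559
NSP = 401467 * 0.141559
= 56831.1673


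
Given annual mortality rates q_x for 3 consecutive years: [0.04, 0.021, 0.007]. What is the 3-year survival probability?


p_k = 1 - q_k for each year
Survival = product of (1 - q_k)
= 0.96 * 0.979 * 0.993
= 0.9333


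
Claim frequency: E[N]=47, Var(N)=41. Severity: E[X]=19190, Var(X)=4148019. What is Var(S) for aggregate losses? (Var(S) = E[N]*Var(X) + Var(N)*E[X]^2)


Var(S) = E[N]*Var(X) + Var(N)*E[X]^2
= 47*4148019 + 41*19190^2
= 194956893 + 15098500100
= 1.5293e+10


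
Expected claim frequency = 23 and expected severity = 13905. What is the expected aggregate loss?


E[S] = E[N] * E[X]
= 23 * 13905
= 319815


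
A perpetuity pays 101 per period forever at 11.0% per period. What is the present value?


PV = PMT / i
= 101 / 0.11
= 918.1818


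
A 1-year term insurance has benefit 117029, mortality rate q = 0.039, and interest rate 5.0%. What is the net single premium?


NSP = benefit * q * v
v = 1/(1+i) = 0.952381
NSP = 117029 * 0.039 * 0.952381
= 4346.7914


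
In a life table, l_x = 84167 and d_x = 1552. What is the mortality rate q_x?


q_x = d_x / l_x
= 1552 / 84167
= 0.0184


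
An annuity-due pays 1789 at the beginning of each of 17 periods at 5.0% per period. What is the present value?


PV_due = PMT * (1-(1+i)^(-n))/i * (1+i)
PV_immediate = 20169.3045
PV_due = 20169.3045 * 1.05
= 21177.7697


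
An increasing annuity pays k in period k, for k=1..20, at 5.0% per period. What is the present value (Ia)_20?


(Ia)_n = sum_{k=1}^{n} k * v^k, v = 1/(1+i)
v = 0.952381
Sum computed term by term:
(Ia)_20 = 110.9506


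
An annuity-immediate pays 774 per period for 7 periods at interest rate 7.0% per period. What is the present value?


PV = PMT * (1 - (1+i)^(-n)) / i
= 774 * (1 - (1+0.07)^(-7)) / 0.07
= 774 * (1 - 0.62275) / 0.07
= 774 * 5.389289
= 4171.31


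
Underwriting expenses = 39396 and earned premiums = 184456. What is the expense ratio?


Expense ratio = expenses / premiums
= 39396 / 184456
= 0.2136


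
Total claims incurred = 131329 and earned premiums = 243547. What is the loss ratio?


Loss ratio = claims / premiums
= 131329 / 243547
= 0.5392


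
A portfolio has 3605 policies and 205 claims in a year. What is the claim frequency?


frequency = claims / policies
= 205 / 3605
= 0.0569


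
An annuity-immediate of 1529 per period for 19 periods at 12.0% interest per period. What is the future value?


FV = PMT * ((1+i)^n - 1) / i
= 1529 * ((1.12)^19 - 1) / 0.12
= 1529 * (8.612762 - 1) / 0.12
= 96999.2719


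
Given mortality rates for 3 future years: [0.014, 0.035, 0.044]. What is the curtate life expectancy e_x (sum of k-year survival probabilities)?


e_x = sum_{k=1}^{n} k_p_x
k_p_x values:
  1_p_x = 0.986
  2_p_x = 0.95149
  3_p_x = 0.909624
e_x = 2.8471


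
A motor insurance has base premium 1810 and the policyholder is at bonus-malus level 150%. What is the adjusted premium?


adjusted = base * BM_level / 100
= 1810 * 150 / 100
= 1810 * 1.5
= 2715.0


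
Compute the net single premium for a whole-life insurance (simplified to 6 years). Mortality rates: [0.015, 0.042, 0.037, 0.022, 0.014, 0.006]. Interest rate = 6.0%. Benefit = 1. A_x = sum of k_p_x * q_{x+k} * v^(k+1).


v = 0.943396
Year 0: k_p_x=1.0, q=0.015, term=0.014151
Year 1: k_p_x=0.985, q=0.042, term=0.036819
Year 2: k_p_x=0.94363, q=0.037, term=0.029315
Year 3: k_p_x=0.908716, q=0.022, term=0.015835
Year 4: k_p_x=0.888724, q=0.014, term=0.009297
Year 5: k_p_x=0.876282, q=0.006, term=0.003706
A_x = 0.1091


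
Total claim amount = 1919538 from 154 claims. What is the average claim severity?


severity = total / number
= 1919538 / 154
= 12464.5325


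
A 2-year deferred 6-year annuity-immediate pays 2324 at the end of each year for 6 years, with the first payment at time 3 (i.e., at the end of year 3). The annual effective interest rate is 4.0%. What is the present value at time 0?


PV at time 2 of the 6-year annuity-immediate:
a_n = 2324 * (1-(1+0.04)^(-6))/0.04 = 12182.7261
Discount back 2 years to time 0:
PV = 12182.7261 * (1+0.04)^(-2)
= 12182.7261 * 0.924556
= 11263.6151
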